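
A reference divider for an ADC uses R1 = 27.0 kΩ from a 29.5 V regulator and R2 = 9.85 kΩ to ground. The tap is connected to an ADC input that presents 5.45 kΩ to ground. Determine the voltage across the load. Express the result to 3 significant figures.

V_out ≈ 3.39 V

The load sits in parallel with R2: R2‖R_L = (9.85 × 5.45) / (9.85 + 5.45) = 3.509 kΩ.
V_out = 29.5 × 3.509 / (27.0 + 3.509) = 29.5 × 3.509/30.51 = 3.39 V.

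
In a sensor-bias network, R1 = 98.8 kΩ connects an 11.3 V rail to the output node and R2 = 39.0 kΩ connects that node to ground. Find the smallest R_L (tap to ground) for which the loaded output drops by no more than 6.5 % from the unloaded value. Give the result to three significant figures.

R_L(min) ≈ 402 kΩ

Output resistance R_th = R1‖R2 = (98.8 × 39.0)/137.8 = 27.96 kΩ.
The fractional drop is R_th/(R_th + R_L); requiring this ≤ 0.0650 gives R_L ≥ R_th(1/0.0650 − 1) = 27.96 × 14.38 = 402 kΩ.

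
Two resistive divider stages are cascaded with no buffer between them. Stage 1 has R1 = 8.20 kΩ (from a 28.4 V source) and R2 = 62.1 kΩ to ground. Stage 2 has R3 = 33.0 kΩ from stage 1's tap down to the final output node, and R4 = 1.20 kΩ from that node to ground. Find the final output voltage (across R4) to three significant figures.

Stage 2 presents R3+R4 = 34.20 kΩ as a load on stage 1's tap.
Stage 1's lower leg becomes R2‖(R3+R4) = 22.05 kΩ, so V_mid = 28.4 × 22.05/30.25 = 20.70 V.
Stage 2 is itself unloaded: V_out = V_mid × R4/(R3+R4) = 20.70 × 1.20/34.20 = 0.726 V.

V_out ≈ 0.726 V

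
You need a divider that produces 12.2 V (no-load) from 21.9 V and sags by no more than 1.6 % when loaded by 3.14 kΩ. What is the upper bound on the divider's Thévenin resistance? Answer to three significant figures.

R_th ≤ 51.1 Ω

Loading drop = R_th/(R_th + R_L) ≤ 0.0160, so R_th ≤ R_L · ε/(1−ε) = 3.14 kΩ × 0.0160/0.9840 = 51.1 Ω.
(Any R1, R2 with R2/(R1+R2) = 0.557 and R1‖R2 ≤ 51.1 Ω will meet the spec.)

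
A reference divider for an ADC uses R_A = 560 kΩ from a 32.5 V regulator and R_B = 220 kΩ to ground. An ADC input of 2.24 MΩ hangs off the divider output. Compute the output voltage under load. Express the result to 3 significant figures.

The load sits in parallel with R_B: R_B‖R_L = (220 × 2240) / (220 + 2240) = 200.3 kΩ.
V_out = 32.5 × 200.3 / (560 + 200.3) = 32.5 × 200.3/760.3 = 8.56 V.

V_out ≈ 8.56 V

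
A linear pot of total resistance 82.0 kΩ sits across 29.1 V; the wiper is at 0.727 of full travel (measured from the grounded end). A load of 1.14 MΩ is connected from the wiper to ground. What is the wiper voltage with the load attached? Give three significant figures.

The wiper splits the pot into (1−α)R = 22.39 kΩ above and αR = 59.61 kΩ below.
Lower section ‖ load = 56.65 kΩ.
V_wiper = 29.1 × 56.65/(22.39 + 56.65) = 20.9 V.

V ≈ 20.9 V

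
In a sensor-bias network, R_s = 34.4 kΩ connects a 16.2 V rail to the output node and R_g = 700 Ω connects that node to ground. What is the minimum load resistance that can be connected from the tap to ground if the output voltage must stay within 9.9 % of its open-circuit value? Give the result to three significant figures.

R_L(min) ≈ 6.24 kΩ

Output resistance R_th = R_s‖R_g = (34400 × 700)/35100 = 686.0 Ω.
The fractional drop is R_th/(R_th + R_L); requiring this ≤ 0.0990 gives R_L ≥ R_th(1/0.0990 − 1) = 686.0 × 9.101 = 6.24 kΩ.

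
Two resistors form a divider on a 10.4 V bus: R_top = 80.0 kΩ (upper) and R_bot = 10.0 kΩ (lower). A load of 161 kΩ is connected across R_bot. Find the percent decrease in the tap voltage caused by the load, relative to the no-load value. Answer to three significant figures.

5.23 %

The divider's output (Thévenin) resistance is R_top‖R_bot = 8.889 kΩ.
Fractional drop under load = R_th/(R_th + R_L) = 8.889 / (8.889 + 161) = 0.05232.
So the output falls by 5.23 %.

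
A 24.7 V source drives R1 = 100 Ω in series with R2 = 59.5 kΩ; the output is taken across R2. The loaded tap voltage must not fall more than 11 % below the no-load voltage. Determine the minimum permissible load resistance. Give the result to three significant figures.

R_L(min) ≈ 808 Ω

Output resistance R_th = R1‖R2 = (100 × 59500)/59600 = 99.83 Ω.
The fractional drop is R_th/(R_th + R_L); requiring this ≤ 0.110 gives R_L ≥ R_th(1/0.110 − 1) = 99.83 × 8.091 = 808 Ω.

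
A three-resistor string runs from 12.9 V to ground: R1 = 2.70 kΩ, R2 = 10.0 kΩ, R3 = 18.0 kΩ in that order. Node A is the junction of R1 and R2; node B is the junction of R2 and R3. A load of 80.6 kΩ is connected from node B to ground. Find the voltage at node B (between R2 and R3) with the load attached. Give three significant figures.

At node B, R3 is in parallel with the load: R3‖R_L = 14.71 kΩ.
Below node A the resistance is R2 + (R3‖R_L) = 24.71 kΩ, so V_A = 12.9 × 24.71/27.41 = 11.63 V.
Then V_B = V_A × (R3‖R_L)/(R2 + R3‖R_L) = 11.63 × 14.71/24.71 = 6.92 V.

V ≈ 6.92 V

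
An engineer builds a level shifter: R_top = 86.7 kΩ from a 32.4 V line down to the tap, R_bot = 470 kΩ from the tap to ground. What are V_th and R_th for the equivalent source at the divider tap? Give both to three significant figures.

V_th is the open-circuit tap voltage: 32.4 × 470/(86.7 + 470) = 27.4 V.
With the supply zeroed, R_top and R_bot appear in parallel from the tap: R_th = R_top‖R_bot = (86.7 × 470)/556.7 = 73.2 kΩ.

V_th = 27.4 V, R_th = 73.2 kΩ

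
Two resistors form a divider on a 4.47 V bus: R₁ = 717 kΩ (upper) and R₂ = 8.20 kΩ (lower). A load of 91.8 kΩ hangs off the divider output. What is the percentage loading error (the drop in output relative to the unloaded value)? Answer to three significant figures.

The divider's output (Thévenin) resistance is R₁‖R₂ = 8.107 kΩ.
Fractional drop under load = R_th/(R_th + R_L) = 8.107 / (8.107 + 91.8) = 0.08115.
So the output falls by 8.11 %.

8.11 %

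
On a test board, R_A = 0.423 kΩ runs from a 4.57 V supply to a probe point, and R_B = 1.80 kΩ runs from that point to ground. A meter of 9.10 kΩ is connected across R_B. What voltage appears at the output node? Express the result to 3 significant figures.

The load sits in parallel with R_B: R_B‖R_L = (1800 × 9100) / (1800 + 9100) = 1503 Ω.
V_out = 4.57 × 1503 / (423 + 1503) = 4.57 × 1503/1926 = 3.57 V.

V_out ≈ 3.57 V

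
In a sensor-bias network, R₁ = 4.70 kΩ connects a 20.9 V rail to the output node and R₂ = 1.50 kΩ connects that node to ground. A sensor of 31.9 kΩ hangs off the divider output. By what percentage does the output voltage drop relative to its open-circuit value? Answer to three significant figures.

3.44 %

The divider's output (Thévenin) resistance is R₁‖R₂ = 1.137 kΩ.
Fractional drop under load = R_th/(R_th + R_L) = 1.137 / (1.137 + 31.9) = 0.03442.
So the output falls by 3.44 %.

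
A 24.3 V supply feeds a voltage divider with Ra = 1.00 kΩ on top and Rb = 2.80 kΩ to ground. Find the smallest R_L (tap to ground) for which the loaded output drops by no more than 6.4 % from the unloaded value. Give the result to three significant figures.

R_L(min) ≈ 10.8 kΩ

Output resistance R_th = Ra‖Rb = (1000 × 2800)/3800 = 736.8 Ω.
The fractional drop is R_th/(R_th + R_L); requiring this ≤ 0.0640 gives R_L ≥ R_th(1/0.0640 − 1) = 736.8 × 14.62 = 10.8 kΩ.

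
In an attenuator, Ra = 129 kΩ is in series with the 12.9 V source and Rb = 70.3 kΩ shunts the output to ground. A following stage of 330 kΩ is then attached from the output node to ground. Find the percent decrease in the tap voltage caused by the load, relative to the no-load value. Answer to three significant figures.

The divider's output (Thévenin) resistance is Ra‖Rb = 45.50 kΩ.
Fractional drop under load = R_th/(R_th + R_L) = 45.50 / (45.50 + 330) = 0.1212.
So the output falls by 12.1 %.

12.1 %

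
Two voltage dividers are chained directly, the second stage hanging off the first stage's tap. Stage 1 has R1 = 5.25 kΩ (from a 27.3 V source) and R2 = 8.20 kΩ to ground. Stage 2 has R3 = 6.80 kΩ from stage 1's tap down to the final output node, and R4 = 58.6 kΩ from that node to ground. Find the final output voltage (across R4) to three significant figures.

Stage 2 presents R3+R4 = 65.40 kΩ as a load on stage 1's tap.
Stage 1's lower leg becomes R2‖(R3+R4) = 7.286 kΩ, so V_mid = 27.3 × 7.286/12.54 = 15.87 V.
Stage 2 is itself unloaded: V_out = V_mid × R4/(R3+R4) = 15.87 × 58.6/65.40 = 14.2 V.

V_out ≈ 14.2 V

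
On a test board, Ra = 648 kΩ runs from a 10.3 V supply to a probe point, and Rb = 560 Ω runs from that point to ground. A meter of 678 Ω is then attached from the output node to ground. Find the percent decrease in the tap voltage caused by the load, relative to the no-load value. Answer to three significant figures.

The divider's output (Thévenin) resistance is Ra‖Rb = 559.5 Ω.
Fractional drop under load = R_th/(R_th + R_L) = 559.5 / (559.5 + 678) = 0.4521.
So the output falls by 45.2 %.

45.2 %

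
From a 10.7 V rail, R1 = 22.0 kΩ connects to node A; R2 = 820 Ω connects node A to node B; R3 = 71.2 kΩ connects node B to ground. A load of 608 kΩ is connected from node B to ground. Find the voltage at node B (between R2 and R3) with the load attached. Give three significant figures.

At node B, R3 is in parallel with the load: R3‖R_L = 63740 Ω.
Below node A the resistance is R2 + (R3‖R_L) = 64560 Ω, so V_A = 10.7 × 64560/86560 = 7.980 V.
Then V_B = V_A × (R3‖R_L)/(R2 + R3‖R_L) = 7.980 × 63740/64560 = 7.88 V.

V ≈ 7.88 V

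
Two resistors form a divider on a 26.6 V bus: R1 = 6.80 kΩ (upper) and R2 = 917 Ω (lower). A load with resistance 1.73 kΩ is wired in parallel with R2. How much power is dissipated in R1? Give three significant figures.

Total resistance from the source is R1 + (R2‖R_L) = 7399 Ω, so I = 26.6/7399 Ω = 3.595 mA.
P = I²·R1 = (3.595 mA)² × 6.80 kΩ = 87.9 mW.

P ≈ 87.9 mW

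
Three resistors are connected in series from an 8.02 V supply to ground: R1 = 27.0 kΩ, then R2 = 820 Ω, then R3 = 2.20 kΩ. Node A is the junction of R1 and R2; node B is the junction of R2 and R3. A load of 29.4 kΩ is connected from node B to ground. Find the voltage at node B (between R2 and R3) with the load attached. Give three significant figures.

V ≈ 0.550 V

At node B, R3 is in parallel with the load: R3‖R_L = 2047 Ω.
Below node A the resistance is R2 + (R3‖R_L) = 2867 Ω, so V_A = 8.02 × 2867/29870 = 0.7698 V.
Then V_B = V_A × (R3‖R_L)/(R2 + R3‖R_L) = 0.7698 × 2047/2867 = 0.550 V.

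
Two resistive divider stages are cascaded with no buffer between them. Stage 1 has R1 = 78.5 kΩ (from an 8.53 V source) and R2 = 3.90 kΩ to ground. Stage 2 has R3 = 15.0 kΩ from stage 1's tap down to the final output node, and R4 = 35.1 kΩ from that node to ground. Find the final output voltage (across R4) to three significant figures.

Stage 2 presents R3+R4 = 50.10 kΩ as a load on stage 1's tap.
Stage 1's lower leg becomes R2‖(R3+R4) = 3.618 kΩ, so V_mid = 8.53 × 3.618/82.12 = 0.3759 V.
Stage 2 is itself unloaded: V_out = V_mid × R4/(R3+R4) = 0.3759 × 35.1/50.10 = 0.263 V.

V_out ≈ 0.263 V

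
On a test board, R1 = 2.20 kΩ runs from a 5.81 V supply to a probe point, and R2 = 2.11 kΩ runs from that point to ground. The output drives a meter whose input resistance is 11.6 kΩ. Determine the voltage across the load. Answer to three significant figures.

The load sits in parallel with R2: R2‖R_L = (2.11 × 11.6) / (2.11 + 11.6) = 1.785 kΩ.
V_out = 5.81 × 1.785 / (2.20 + 1.785) = 5.81 × 1.785/3.985 = 2.60 V.

V_out ≈ 2.60 V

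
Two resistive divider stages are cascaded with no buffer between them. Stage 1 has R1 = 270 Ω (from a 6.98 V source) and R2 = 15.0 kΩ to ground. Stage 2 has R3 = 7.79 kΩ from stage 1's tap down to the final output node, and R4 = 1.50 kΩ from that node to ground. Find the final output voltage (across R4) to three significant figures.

Stage 2 presents R3+R4 = 9290 Ω as a load on stage 1's tap.
Stage 1's lower leg becomes R2‖(R3+R4) = 5737 Ω, so V_mid = 6.98 × 5737/6007 = 6.666 V.
Stage 2 is itself unloaded: V_out = V_mid × R4/(R3+R4) = 6.666 × 1500/9290 = 1.08 V.

V_out ≈ 1.08 V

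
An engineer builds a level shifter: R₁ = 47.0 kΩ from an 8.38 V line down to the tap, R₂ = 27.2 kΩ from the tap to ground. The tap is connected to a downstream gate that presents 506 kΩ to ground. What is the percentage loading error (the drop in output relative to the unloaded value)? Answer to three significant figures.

The divider's output (Thévenin) resistance is R₁‖R₂ = 17.23 kΩ.
Fractional drop under load = R_th/(R_th + R_L) = 17.23 / (17.23 + 506) = 0.03293.
So the output falls by 3.29 %.

3.29 %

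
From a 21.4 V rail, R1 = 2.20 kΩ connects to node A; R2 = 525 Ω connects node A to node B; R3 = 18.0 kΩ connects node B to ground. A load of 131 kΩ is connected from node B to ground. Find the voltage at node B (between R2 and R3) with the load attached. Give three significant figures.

At node B, R3 is in parallel with the load: R3‖R_L = 15830 Ω.
Below node A the resistance is R2 + (R3‖R_L) = 16350 Ω, so V_A = 21.4 × 16350/18550 = 18.86 V.
Then V_B = V_A × (R3‖R_L)/(R2 + R3‖R_L) = 18.86 × 15830/16350 = 18.3 V.

V ≈ 18.3 V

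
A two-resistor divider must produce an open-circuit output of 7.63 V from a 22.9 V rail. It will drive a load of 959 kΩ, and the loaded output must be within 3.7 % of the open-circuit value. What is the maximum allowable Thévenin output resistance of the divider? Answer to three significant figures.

R_th ≤ 36.8 kΩ

Loading drop = R_th/(R_th + R_L) ≤ 0.0370, so R_th ≤ R_L · ε/(1−ε) = 959 kΩ × 0.0370/0.9630 = 36.8 kΩ.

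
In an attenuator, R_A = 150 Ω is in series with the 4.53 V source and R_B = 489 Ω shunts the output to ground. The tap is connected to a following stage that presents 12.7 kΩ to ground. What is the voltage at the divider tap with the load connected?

V_out ≈ 3.44 V

The load sits in parallel with R_B: R_B‖R_L = (489 × 12700) / (489 + 12700) = 470.9 Ω.
V_out = 4.53 × 470.9 / (150 + 470.9) = 4.53 × 470.9/620.9 = 3.44 V.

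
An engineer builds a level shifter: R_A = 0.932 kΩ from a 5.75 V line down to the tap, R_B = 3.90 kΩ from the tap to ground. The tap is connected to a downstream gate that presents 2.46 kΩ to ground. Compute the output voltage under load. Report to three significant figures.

The load sits in parallel with R_B: R_B‖R_L = (3900 × 2460) / (3900 + 2460) = 1508 Ω.
V_out = 5.75 × 1508 / (932 + 1508) = 5.75 × 1508/2440 = 3.55 V.

V_out ≈ 3.55 V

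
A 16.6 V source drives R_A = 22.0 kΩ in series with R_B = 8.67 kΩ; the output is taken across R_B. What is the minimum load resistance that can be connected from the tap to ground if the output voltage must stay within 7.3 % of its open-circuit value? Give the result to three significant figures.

R_L(min) ≈ 79.0 kΩ

Output resistance R_th = R_A‖R_B = (22.0 × 8.67)/30.67 = 6.219 kΩ.
The fractional drop is R_th/(R_th + R_L); requiring this ≤ 0.0730 gives R_L ≥ R_th(1/0.0730 − 1) = 6.219 × 12.70 = 79.0 kΩ.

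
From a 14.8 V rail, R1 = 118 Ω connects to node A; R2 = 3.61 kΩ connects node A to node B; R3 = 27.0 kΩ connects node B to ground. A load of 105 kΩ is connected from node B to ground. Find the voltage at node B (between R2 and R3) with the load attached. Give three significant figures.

V ≈ 12.6 V

At node B, R3 is in parallel with the load: R3‖R_L = 21480 Ω.
Below node A the resistance is R2 + (R3‖R_L) = 25090 Ω, so V_A = 14.8 × 25090/25210 = 14.73 V.
Then V_B = V_A × (R3‖R_L)/(R2 + R3‖R_L) = 14.73 × 21480/25090 = 12.6 V.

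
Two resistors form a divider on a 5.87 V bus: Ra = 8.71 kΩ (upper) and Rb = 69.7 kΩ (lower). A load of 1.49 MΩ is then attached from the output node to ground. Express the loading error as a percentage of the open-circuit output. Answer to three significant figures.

The divider's output (Thévenin) resistance is Ra‖Rb = 7.742 kΩ.
Fractional drop under load = R_th/(R_th + R_L) = 7.742 / (7.742 + 1490) = 0.005169.
So the output falls by 0.517 %.

0.517 %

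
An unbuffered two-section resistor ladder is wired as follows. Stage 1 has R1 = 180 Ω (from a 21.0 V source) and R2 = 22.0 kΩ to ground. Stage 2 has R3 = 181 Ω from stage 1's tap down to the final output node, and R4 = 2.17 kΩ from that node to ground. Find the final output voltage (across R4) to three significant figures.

Stage 2 presents R3+R4 = 2351 Ω as a load on stage 1's tap.
Stage 1's lower leg becomes R2‖(R3+R4) = 2124 Ω, so V_mid = 21.0 × 2124/2304 = 19.36 V.
Stage 2 is itself unloaded: V_out = V_mid × R4/(R3+R4) = 19.36 × 2170/2351 = 17.9 V.

V_out ≈ 17.9 V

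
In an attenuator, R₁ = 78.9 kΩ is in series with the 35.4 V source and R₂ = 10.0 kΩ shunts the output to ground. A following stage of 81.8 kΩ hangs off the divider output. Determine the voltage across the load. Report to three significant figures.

The load sits in parallel with R₂: R₂‖R_L = (10.0 × 81.8) / (10.0 + 81.8) = 8.911 kΩ.
V_out = 35.4 × 8.911 / (78.9 + 8.911) = 35.4 × 8.911/87.81 = 3.59 V.
(Unloaded it would have been 3.98 V.)

V_out ≈ 3.59 V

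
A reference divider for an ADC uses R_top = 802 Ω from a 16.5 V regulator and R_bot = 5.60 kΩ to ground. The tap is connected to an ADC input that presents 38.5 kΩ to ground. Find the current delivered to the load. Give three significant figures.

I_L ≈ 0.368 mA

R_bot‖R_L = 4889 Ω; V_out = 16.5 × 4889/5691 = 14.17 V.
I_L = V_out / R_L = 14.17 / 38.5 kΩ = 0.368 mA.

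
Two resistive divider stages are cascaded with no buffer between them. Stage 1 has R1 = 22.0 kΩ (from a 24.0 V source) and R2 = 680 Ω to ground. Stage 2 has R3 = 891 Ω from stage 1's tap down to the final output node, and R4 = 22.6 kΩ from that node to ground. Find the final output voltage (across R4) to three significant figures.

V_out ≈ 0.673 V

Stage 2 presents R3+R4 = 23490 Ω as a load on stage 1's tap.
Stage 1's lower leg becomes R2‖(R3+R4) = 660.9 Ω, so V_mid = 24.0 × 660.9/22660 = 0.6999 V.
Stage 2 is itself unloaded: V_out = V_mid × R4/(R3+R4) = 0.6999 × 22600/23490 = 0.673 V.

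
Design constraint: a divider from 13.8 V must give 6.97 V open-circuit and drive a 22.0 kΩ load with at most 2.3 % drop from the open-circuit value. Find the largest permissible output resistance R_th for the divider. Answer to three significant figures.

R_th ≤ 518 Ω

Loading drop = R_th/(R_th + R_L) ≤ 0.0230, so R_th ≤ R_L · ε/(1−ε) = 22.0 kΩ × 0.0230/0.9770 = 518 Ω.
(Any R1, R2 with R2/(R1+R2) = 0.505 and R1‖R2 ≤ 518 Ω will meet the spec.)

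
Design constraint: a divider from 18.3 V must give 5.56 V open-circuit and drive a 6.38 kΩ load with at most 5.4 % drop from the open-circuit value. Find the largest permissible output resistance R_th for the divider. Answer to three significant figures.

Loading drop = R_th/(R_th + R_L) ≤ 0.0540, so R_th ≤ R_L · ε/(1−ε) = 6.38 kΩ × 0.0540/0.9460 = 364 Ω.

R_th ≤ 364 Ω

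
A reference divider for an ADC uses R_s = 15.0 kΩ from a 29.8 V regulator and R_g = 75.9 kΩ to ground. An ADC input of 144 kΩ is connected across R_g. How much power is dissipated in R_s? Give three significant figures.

Total resistance from the source is R_s + (R_g‖R_L) = 64.70 kΩ, so I = 29.8/64.70 kΩ = 0.4606 mA.
P = I²·R_s = (0.4606 mA)² × 15.0 kΩ = 3.18 mW.

P ≈ 3.18 mW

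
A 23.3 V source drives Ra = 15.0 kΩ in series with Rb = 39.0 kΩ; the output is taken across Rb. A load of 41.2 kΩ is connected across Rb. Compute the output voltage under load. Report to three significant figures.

The load sits in parallel with Rb: Rb‖R_L = (39.0 × 41.2) / (39.0 + 41.2) = 20.03 kΩ.
V_out = 23.3 × 20.03 / (15.0 + 20.03) = 23.3 × 20.03/35.03 = 13.3 V.
(Unloaded it would have been 16.8 V.)

V_out ≈ 13.3 V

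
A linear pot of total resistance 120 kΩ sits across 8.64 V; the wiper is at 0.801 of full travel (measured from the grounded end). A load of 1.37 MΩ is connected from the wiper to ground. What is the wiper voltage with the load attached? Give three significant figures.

The wiper splits the pot into (1−α)R = 23.88 kΩ above and αR = 96.12 kΩ below.
Lower section ‖ load = 89.82 kΩ.
V_wiper = 8.64 × 89.82/(23.88 + 89.82) = 6.83 V.

V ≈ 6.83 V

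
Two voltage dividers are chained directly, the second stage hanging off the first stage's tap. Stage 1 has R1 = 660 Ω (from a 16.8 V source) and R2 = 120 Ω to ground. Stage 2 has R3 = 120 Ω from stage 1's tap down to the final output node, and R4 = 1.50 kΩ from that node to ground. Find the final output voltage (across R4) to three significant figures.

V_out ≈ 2.25 V

Stage 2 presents R3+R4 = 1620 Ω as a load on stage 1's tap.
Stage 1's lower leg becomes R2‖(R3+R4) = 111.7 Ω, so V_mid = 16.8 × 111.7/771.7 = 2.432 V.
Stage 2 is itself unloaded: V_out = V_mid × R4/(R3+R4) = 2.432 × 1500/1620 = 2.25 V.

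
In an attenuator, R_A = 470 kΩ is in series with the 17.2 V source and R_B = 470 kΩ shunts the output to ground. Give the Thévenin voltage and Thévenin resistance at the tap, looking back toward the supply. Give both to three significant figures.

V_th is the open-circuit tap voltage: 17.2 × 470/(470 + 470) = 8.60 V.
With the supply zeroed, R_A and R_B appear in parallel from the tap: R_th = R_A‖R_B = (470 × 470)/940.0 = 235 kΩ.

V_th = 8.60 V, R_th = 235 kΩ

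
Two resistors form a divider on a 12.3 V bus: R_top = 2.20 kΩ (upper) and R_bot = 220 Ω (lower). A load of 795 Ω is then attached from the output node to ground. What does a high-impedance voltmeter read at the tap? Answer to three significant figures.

V_out ≈ 0.893 V

The load sits in parallel with R_bot: R_bot‖R_L = (220 × 795) / (220 + 795) = 172.3 Ω.
V_out = 12.3 × 172.3 / (2200 + 172.3) = 12.3 × 172.3/2372 = 0.893 V.
(Unloaded it would have been 1.12 V.)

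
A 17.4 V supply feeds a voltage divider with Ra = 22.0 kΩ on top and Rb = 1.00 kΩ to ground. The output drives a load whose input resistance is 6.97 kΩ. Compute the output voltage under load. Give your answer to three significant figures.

The load sits in parallel with Rb: Rb‖R_L = (1.00 × 6.97) / (1.00 + 6.97) = 0.8745 kΩ.
V_out = 17.4 × 0.8745 / (22.0 + 0.8745) = 17.4 × 0.8745/22.87 = 0.665 V.

V_out ≈ 0.665 V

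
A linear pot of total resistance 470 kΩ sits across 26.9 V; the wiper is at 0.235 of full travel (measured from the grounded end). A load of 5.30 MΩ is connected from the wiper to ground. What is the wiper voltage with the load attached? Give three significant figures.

V ≈ 6.22 V

The wiper splits the pot into (1−α)R = 359.6 kΩ above and αR = 110.5 kΩ below.
Lower section ‖ load = 108.2 kΩ.
V_wiper = 26.9 × 108.2/(359.6 + 108.2) = 6.22 V.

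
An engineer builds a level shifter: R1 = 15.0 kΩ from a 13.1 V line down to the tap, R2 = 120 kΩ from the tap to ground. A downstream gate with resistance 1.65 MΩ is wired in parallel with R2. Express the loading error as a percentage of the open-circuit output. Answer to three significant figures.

0.802 %

The divider's output (Thévenin) resistance is R1‖R2 = 13.33 kΩ.
Fractional drop under load = R_th/(R_th + R_L) = 13.33 / (13.33 + 1650) = 0.008016.
So the output falls by 0.802 %.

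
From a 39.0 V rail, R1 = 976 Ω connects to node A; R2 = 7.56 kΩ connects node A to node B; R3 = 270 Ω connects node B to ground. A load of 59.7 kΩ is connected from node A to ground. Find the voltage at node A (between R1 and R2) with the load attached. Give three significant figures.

V ≈ 34.2 V

Below node A the series string R2+R3 = 7830 Ω sits in parallel with the 59700 Ω load: 6922 Ω.
V_A = 39.0 × 6922/(976 + 6922) = 34.2 V.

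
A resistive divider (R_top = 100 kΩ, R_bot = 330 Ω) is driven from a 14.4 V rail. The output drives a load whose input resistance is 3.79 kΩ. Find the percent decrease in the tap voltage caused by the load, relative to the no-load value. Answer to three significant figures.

The divider's output (Thévenin) resistance is R_top‖R_bot = 328.9 Ω.
Fractional drop under load = R_th/(R_th + R_L) = 328.9 / (328.9 + 3790) = 0.07985.
So the output falls by 7.99 %.

7.99 %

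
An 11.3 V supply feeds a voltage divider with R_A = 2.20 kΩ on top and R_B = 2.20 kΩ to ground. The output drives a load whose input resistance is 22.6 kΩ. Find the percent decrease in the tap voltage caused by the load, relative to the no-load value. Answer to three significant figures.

The divider's output (Thévenin) resistance is R_A‖R_B = 1.100 kΩ.
Fractional drop under load = R_th/(R_th + R_L) = 1.100 / (1.100 + 22.6) = 0.04641.
So the output falls by 4.64 %.

4.64 %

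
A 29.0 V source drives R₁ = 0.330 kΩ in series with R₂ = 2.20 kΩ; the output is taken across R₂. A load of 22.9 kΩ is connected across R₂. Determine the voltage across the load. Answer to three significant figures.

The load sits in parallel with R₂: R₂‖R_L = (2200 × 22900) / (2200 + 22900) = 2007 Ω.
V_out = 29.0 × 2007 / (330 + 2007) = 29.0 × 2007/2337 = 24.9 V.

V_out ≈ 24.9 V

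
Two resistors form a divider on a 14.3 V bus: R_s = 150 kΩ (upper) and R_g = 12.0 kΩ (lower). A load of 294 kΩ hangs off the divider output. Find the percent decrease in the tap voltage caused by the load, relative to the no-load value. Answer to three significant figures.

The divider's output (Thévenin) resistance is R_s‖R_g = 11.11 kΩ.
Fractional drop under load = R_th/(R_th + R_L) = 11.11 / (11.11 + 294) = 0.03642.
So the output falls by 3.64 %.

3.64 %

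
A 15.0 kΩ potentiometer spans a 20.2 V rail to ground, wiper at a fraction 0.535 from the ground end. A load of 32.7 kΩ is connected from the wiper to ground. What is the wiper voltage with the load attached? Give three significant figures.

The wiper splits the pot into (1−α)R = 6.975 kΩ above and αR = 8.025 kΩ below.
Lower section ‖ load = 6.444 kΩ.
V_wiper = 20.2 × 6.444/(6.975 + 6.444) = 9.70 V.

V ≈ 9.70 V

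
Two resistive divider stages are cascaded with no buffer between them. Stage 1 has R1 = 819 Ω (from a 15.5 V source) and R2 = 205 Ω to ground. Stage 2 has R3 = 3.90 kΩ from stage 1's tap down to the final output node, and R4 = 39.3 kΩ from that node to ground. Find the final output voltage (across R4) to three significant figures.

V_out ≈ 2.81 V

Stage 2 presents R3+R4 = 43200 Ω as a load on stage 1's tap.
Stage 1's lower leg becomes R2‖(R3+R4) = 204.0 Ω, so V_mid = 15.5 × 204.0/1023 = 3.091 V.
Stage 2 is itself unloaded: V_out = V_mid × R4/(R3+R4) = 3.091 × 39300/43200 = 2.81 V.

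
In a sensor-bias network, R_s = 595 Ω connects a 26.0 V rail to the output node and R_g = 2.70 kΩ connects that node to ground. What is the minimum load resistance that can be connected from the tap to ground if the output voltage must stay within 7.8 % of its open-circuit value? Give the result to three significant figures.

Output resistance R_th = R_s‖R_g = (595 × 2700)/3295 = 487.6 Ω.
The fractional drop is R_th/(R_th + R_L); requiring this ≤ 0.0780 gives R_L ≥ R_th(1/0.0780 − 1) = 487.6 × 11.82 = 5.76 kΩ.

R_L(min) ≈ 5.76 kΩ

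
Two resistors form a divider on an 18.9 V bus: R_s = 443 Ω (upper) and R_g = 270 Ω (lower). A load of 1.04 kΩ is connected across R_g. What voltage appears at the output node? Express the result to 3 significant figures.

The load sits in parallel with R_g: R_g‖R_L = (270 × 1040) / (270 + 1040) = 214.4 Ω.
V_out = 18.9 × 214.4 / (443 + 214.4) = 18.9 × 214.4/657.4 = 6.16 V.

V_out ≈ 6.16 V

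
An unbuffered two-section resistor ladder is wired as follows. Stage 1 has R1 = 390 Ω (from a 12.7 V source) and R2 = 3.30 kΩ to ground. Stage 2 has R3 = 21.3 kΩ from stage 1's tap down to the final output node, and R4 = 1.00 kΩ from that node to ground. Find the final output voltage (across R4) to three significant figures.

Stage 2 presents R3+R4 = 22300 Ω as a load on stage 1's tap.
Stage 1's lower leg becomes R2‖(R3+R4) = 2875 Ω, so V_mid = 12.7 × 2875/3265 = 11.18 V.
Stage 2 is itself unloaded: V_out = V_mid × R4/(R3+R4) = 11.18 × 1000/22300 = 0.501 V.

V_out ≈ 0.501 V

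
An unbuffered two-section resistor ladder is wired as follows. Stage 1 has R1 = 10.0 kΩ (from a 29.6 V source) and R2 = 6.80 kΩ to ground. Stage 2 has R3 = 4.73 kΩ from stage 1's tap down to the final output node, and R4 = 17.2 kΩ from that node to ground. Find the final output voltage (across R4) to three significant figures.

V_out ≈ 7.93 V

Stage 2 presents R3+R4 = 21.93 kΩ as a load on stage 1's tap.
Stage 1's lower leg becomes R2‖(R3+R4) = 5.191 kΩ, so V_mid = 29.6 × 5.191/15.19 = 10.11 V.
Stage 2 is itself unloaded: V_out = V_mid × R4/(R3+R4) = 10.11 × 17.2/21.93 = 7.93 V.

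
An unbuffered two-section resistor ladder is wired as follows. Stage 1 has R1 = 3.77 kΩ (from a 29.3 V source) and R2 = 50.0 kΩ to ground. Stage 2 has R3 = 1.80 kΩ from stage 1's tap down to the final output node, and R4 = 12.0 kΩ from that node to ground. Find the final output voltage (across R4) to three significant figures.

Stage 2 presents R3+R4 = 13.80 kΩ as a load on stage 1's tap.
Stage 1's lower leg becomes R2‖(R3+R4) = 10.82 kΩ, so V_mid = 29.3 × 10.82/14.59 = 21.73 V.
Stage 2 is itself unloaded: V_out = V_mid × R4/(R3+R4) = 21.73 × 12.0/13.80 = 18.9 V.

V_out ≈ 18.9 V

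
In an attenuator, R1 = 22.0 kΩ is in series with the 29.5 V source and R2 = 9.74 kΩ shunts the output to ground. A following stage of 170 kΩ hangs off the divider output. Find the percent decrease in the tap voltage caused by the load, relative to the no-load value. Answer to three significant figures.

3.82 %

The divider's output (Thévenin) resistance is R1‖R2 = 6.751 kΩ.
Fractional drop under load = R_th/(R_th + R_L) = 6.751 / (6.751 + 170) = 0.03820.
So the output falls by 3.82 %.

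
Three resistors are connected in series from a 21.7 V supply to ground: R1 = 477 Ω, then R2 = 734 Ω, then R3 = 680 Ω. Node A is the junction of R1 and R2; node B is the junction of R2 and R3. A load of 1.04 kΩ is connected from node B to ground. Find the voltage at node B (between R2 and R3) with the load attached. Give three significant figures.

At node B, R3 is in parallel with the load: R3‖R_L = 411.2 Ω.
Below node A the resistance is R2 + (R3‖R_L) = 1145 Ω, so V_A = 21.7 × 1145/1622 = 15.32 V.
Then V_B = V_A × (R3‖R_L)/(R2 + R3‖R_L) = 15.32 × 411.2/1145 = 5.50 V.

V ≈ 5.50 V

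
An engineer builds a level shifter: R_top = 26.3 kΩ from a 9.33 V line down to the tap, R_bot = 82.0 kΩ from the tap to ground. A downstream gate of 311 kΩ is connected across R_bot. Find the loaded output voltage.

V_out ≈ 6.64 V

The load sits in parallel with R_bot: R_bot‖R_L = (82.0 × 311) / (82.0 + 311) = 64.89 kΩ.
V_out = 9.33 × 64.89 / (26.3 + 64.89) = 9.33 × 64.89/91.19 = 6.64 V.
(Unloaded it would have been 7.06 V.)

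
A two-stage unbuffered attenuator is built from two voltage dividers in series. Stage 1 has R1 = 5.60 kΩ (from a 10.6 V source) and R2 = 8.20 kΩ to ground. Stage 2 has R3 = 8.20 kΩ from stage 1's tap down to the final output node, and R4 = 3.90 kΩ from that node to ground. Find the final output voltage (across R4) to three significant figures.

V_out ≈ 1.59 V

Stage 2 presents R3+R4 = 12.10 kΩ as a load on stage 1's tap.
Stage 1's lower leg becomes R2‖(R3+R4) = 4.888 kΩ, so V_mid = 10.6 × 4.888/10.49 = 4.940 V.
Stage 2 is itself unloaded: V_out = V_mid × R4/(R3+R4) = 4.940 × 3.90/12.10 = 1.59 V.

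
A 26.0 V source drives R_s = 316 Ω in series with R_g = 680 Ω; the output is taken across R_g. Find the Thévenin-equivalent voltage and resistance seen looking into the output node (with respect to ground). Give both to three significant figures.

V_th = 17.8 V, R_th = 216 Ω

V_th is the open-circuit tap voltage: 26.0 × 680/(316 + 680) = 17.8 V.
With the supply zeroed, R_s and R_g appear in parallel from the tap: R_th = R_s‖R_g = (316 × 680)/996.0 = 216 Ω.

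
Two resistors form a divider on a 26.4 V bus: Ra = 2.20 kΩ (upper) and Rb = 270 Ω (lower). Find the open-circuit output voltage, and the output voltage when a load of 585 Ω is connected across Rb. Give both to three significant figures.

Open-circuit: V = 26.4 × 270/(2200 + 270) = 2.89 V.
With the load, Rb becomes Rb‖R_L = 184.7 Ω, so V = 26.4 × 184.7/2385 = 2.05 V.

Unloaded: 2.89 V; loaded: 2.05 V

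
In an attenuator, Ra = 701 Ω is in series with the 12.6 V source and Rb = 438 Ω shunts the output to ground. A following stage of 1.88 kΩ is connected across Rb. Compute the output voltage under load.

V_out ≈ 4.24 V

The load sits in parallel with Rb: Rb‖R_L = (438 × 1880) / (438 + 1880) = 355.2 Ω.
V_out = 12.6 × 355.2 / (701 + 355.2) = 12.6 × 355.2/1056 = 4.24 V.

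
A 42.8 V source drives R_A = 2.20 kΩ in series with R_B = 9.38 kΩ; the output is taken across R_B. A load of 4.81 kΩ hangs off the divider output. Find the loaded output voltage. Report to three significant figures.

V_out ≈ 25.3 V

The load sits in parallel with R_B: R_B‖R_L = (9.38 × 4.81) / (9.38 + 4.81) = 3.180 kΩ.
V_out = 42.8 × 3.180 / (2.20 + 3.180) = 42.8 × 3.180/5.380 = 25.3 V.
(Unloaded it would have been 34.7 V.)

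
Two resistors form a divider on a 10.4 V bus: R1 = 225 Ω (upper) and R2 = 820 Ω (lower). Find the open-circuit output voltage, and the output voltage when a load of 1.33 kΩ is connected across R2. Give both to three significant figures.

Unloaded: 8.16 V; loaded: 7.20 V

Open-circuit: V = 10.4 × 820/(225 + 820) = 8.16 V.
With the load, R2 becomes R2‖R_L = 507.3 Ω, so V = 10.4 × 507.3/732.3 = 7.20 V.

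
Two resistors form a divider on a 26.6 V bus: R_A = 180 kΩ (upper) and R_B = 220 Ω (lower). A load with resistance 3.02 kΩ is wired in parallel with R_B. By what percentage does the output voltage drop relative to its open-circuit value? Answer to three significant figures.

6.78 %

The divider's output (Thévenin) resistance is R_A‖R_B = 219.7 Ω.
Fractional drop under load = R_th/(R_th + R_L) = 219.7 / (219.7 + 3020) = 0.06782.
So the output falls by 6.78 %.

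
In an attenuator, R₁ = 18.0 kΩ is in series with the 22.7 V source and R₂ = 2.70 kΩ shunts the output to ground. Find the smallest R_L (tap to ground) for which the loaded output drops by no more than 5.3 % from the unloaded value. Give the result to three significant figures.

Output resistance R_th = R₁‖R₂ = (18.0 × 2.70)/20.70 = 2.348 kΩ.
The fractional drop is R_th/(R_th + R_L); requiring this ≤ 0.0530 gives R_L ≥ R_th(1/0.0530 − 1) = 2.348 × 17.87 = 42.0 kΩ.

R_L(min) ≈ 42.0 kΩ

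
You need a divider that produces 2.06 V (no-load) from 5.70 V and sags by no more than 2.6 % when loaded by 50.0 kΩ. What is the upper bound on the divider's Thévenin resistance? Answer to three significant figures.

Loading drop = R_th/(R_th + R_L) ≤ 0.0260, so R_th ≤ R_L · ε/(1−ε) = 50.0 kΩ × 0.0260/0.9740 = 1.33 kΩ.
(Any R1, R2 with R2/(R1+R2) = 0.361 and R1‖R2 ≤ 1.33 kΩ will meet the spec.)

R_th ≤ 1.33 kΩ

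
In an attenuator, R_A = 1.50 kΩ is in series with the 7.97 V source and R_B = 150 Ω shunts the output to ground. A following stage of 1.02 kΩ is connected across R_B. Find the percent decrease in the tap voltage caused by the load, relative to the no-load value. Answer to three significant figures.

The divider's output (Thévenin) resistance is R_A‖R_B = 136.4 Ω.
Fractional drop under load = R_th/(R_th + R_L) = 136.4 / (136.4 + 1020) = 0.1179.
So the output falls by 11.8 %.

11.8 %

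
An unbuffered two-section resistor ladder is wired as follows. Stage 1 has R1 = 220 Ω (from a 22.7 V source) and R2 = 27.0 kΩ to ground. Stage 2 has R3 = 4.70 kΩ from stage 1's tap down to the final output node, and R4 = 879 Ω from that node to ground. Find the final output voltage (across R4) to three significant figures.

Stage 2 presents R3+R4 = 5579 Ω as a load on stage 1's tap.
Stage 1's lower leg becomes R2‖(R3+R4) = 4624 Ω, so V_mid = 22.7 × 4624/4844 = 21.67 V.
Stage 2 is itself unloaded: V_out = V_mid × R4/(R3+R4) = 21.67 × 879/5579 = 3.41 V.

V_out ≈ 3.41 V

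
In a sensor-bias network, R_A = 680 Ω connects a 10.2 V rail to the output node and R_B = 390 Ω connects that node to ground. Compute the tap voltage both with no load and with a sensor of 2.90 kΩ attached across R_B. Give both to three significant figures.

Unloaded: 3.72 V; loaded: 3.43 V

Open-circuit: V = 10.2 × 390/(680 + 390) = 3.72 V.
With the load, R_B becomes R_B‖R_L = 343.8 Ω, so V = 10.2 × 343.8/1024 = 3.43 V.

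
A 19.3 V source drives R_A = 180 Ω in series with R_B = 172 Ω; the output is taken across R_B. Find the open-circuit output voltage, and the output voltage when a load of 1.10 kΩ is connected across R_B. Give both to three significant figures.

Open-circuit: V = 19.3 × 172/(180 + 172) = 9.43 V.
With the load, R_B becomes R_B‖R_L = 148.7 Ω, so V = 19.3 × 148.7/328.7 = 8.73 V.

Unloaded: 9.43 V; loaded: 8.73 V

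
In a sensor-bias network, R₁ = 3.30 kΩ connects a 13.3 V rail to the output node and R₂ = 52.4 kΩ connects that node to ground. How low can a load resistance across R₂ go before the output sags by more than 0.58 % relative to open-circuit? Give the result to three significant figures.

Output resistance R_th = R₁‖R₂ = (3.30 × 52.4)/55.70 = 3.104 kΩ.
The fractional drop is R_th/(R_th + R_L); requiring this ≤ 0.00580 gives R_L ≥ R_th(1/0.00580 − 1) = 3.104 × 171.4 = 532 kΩ.

R_L(min) ≈ 532 kΩ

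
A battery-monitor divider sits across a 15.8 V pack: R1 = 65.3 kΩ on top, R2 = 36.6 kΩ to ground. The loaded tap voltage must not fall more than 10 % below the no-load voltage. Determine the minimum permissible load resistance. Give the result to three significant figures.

R_L(min) ≈ 211 kΩ

Output resistance R_th = R1‖R2 = (65.3 × 36.6)/101.9 = 23.45 kΩ.
The fractional drop is R_th/(R_th + R_L); requiring this ≤ 0.100 gives R_L ≥ R_th(1/0.100 − 1) = 23.45 × 9.000 = 211 kΩ.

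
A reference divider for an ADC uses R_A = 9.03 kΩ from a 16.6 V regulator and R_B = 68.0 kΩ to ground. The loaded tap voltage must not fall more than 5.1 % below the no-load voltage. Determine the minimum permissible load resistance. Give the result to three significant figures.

Output resistance R_th = R_A‖R_B = (9.03 × 68.0)/77.03 = 7.971 kΩ.
The fractional drop is R_th/(R_th + R_L); requiring this ≤ 0.0510 gives R_L ≥ R_th(1/0.0510 − 1) = 7.971 × 18.61 = 148 kΩ.

R_L(min) ≈ 148 kΩ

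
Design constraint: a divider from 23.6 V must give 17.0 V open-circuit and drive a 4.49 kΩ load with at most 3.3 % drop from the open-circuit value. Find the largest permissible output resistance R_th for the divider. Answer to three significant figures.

Loading drop = R_th/(R_th + R_L) ≤ 0.0330, so R_th ≤ R_L · ε/(1−ε) = 4.49 kΩ × 0.0330/0.9670 = 153 Ω.

R_th ≤ 153 Ω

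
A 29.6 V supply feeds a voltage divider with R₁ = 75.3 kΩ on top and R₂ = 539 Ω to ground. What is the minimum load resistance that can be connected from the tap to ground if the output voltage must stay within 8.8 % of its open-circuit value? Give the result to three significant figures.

R_L(min) ≈ 5.55 kΩ

Output resistance R_th = R₁‖R₂ = (75300 × 539)/75840 = 535.2 Ω.
The fractional drop is R_th/(R_th + R_L); requiring this ≤ 0.0880 gives R_L ≥ R_th(1/0.0880 − 1) = 535.2 × 10.36 = 5.55 kΩ.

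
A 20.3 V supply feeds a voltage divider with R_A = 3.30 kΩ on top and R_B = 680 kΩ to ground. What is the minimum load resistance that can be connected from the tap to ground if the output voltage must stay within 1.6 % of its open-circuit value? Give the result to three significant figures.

Output resistance R_th = R_A‖R_B = (3.30 × 680)/683.3 = 3.284 kΩ.
The fractional drop is R_th/(R_th + R_L); requiring this ≤ 0.0160 gives R_L ≥ R_th(1/0.0160 − 1) = 3.284 × 61.50 = 202 kΩ.

R_L(min) ≈ 202 kΩ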